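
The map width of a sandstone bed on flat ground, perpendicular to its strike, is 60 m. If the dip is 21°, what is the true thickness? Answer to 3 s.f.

21.5 m

True thickness t = w · sin(dip) = 60 × sin 21°
t = 60 × 0.3584 = 21.502 m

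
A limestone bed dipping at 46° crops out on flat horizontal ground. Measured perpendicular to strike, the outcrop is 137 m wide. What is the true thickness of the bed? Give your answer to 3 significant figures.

98.5 m

True thickness t = w · sin(dip) = 137 × sin 46°
t = 137 × 0.7193 = 98.550 m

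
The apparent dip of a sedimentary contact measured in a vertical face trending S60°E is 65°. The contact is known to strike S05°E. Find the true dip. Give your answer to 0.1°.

69.1°

β = acute angle between strike S05°E and section S60°E = 55°.
tan(true dip) = tan 65° / sin 55° = 2.6180
δ = arctan(2.6180) = 69.09°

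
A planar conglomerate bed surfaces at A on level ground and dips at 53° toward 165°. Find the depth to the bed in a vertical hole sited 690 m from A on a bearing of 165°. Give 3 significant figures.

The hole is directly down-dip from the outcrop, so the down-dip offset is 690 m.
Depth = down-dip offset × tan(dip) = 690.00 × tan 53° = 690.00 × 1.3270
Depth = 915.66 m

916 m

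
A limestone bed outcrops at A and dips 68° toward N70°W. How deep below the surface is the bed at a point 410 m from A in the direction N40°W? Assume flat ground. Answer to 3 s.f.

The hole lies 30° from the dip direction, so the down-dip offset is 410 × cos 30° = 355.07 m.
Depth = down-dip offset × tan(dip) = 355.07 × tan 68° = 355.07 × 2.4751
Depth = 878.83 m

879 m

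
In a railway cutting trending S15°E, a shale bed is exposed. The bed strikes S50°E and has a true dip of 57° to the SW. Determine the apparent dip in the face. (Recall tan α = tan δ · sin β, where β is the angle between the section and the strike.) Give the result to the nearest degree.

41°

The section lies 35° from the strike.
tan(apparent dip) = tan 57° · sin 35° = 0.8832
apparent dip = arctan 0.8832 = 41.45°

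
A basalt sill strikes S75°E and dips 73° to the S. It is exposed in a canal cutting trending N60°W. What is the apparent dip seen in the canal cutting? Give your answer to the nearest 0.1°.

40.2°

Angle between strike (S75°E) and section (N60°W): β = 15°.
tan α = tan 73° × sin 15° = 3.2709 × 0.2588 = 0.8466
apparent dip = arctan 0.8466 = 40.25°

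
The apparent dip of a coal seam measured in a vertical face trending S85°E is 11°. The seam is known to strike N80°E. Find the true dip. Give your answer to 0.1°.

36.9°

The section is 15° from the strike.
tan δ = tan α / sin β = tan 11° / sin 15° = 0.1944 / 0.2588 = 0.7510
δ = arctan(0.7510) = 36.91°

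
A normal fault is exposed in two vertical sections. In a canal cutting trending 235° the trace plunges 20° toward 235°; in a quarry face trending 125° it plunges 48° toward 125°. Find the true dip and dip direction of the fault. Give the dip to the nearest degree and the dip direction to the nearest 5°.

The two traces are lines in the plane: v₁ = (sin 235°·cos 20°, cos 235°·cos 20°, −sin 20°), v₂ = (sin 125°·cos 48°, cos 125°·cos 48°, −sin 48°).
The plane normal is n = v₁ × v₂ ∝ (0.269, -0.760, 0.591).
Dip δ = arctan(|n_h|/n_z) = arctan(0.806/0.591) = 53.7°.
Dip direction = azimuth of (n_x, n_y) = atan2(0.269, -0.760) = 160°.

true dip 54°, dip direction 160°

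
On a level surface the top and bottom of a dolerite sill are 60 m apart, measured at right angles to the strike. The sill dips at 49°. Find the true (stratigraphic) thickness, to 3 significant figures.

45.3 m

True thickness t = w · sin(dip) = 60 × sin 49°
t = 60 × 0.7547 = 45.283 m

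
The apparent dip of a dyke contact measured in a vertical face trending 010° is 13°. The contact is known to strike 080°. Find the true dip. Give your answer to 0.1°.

The section is 70° from the strike.
tan δ = tan α / sin β = tan 13° / sin 70° = 0.2309 / 0.9397 = 0.2457
δ = arctan(0.2457) = 13.80°

13.8°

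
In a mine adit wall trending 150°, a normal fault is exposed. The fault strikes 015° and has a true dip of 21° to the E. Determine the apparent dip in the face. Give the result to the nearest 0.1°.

The section lies 45° from the strike.
tan α = tan 21° × sin 45° = 0.3839 × 0.7071 = 0.2714
apparent dip = arctan 0.2714 = 15.19°

15.2°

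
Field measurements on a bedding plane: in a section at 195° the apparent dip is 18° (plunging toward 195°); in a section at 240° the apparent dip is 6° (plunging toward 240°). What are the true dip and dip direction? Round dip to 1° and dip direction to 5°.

The two traces are lines in the plane: v₁ = (sin 195°·cos 18°, cos 195°·cos 18°, −sin 18°), v₂ = (sin 240°·cos 6°, cos 240°·cos 6°, −sin 6°).
n = v₁ × v₂ = (0.058, -0.240, 0.669) (taken with n_z > 0).
Dip δ = arctan(|n_h|/n_z) = arctan(0.247/0.669) = 20.3°.
The horizontal component of n points toward azimuth atan2(n_x, n_y) = 167°, the dip direction.

true dip 20°, dip direction 165°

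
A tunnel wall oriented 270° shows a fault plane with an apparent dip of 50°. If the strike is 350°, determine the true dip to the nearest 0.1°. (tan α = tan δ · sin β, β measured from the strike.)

50.4°

β = acute angle between strike 350° and section 270° = 80°.
tan δ = tan α / sin β = tan 50° / sin 80° = 1.1918 / 0.9848 = 1.2101
δ = arctan(1.2101) = 50.43°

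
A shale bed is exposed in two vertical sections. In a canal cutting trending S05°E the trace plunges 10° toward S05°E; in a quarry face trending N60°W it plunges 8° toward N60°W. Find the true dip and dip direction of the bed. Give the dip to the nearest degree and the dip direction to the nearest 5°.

Each apparent-dip line lies in the plane. As unit vectors (x east, y north, z up), v₁ plunges 10°→S05°E and v₂ plunges 8°→N60°W.
The plane normal is n = v₁ × v₂ ∝ (-0.223, -0.161, 0.799).
Dip δ = arctan(|n_h|/n_z) = arctan(0.275/0.799) = 19.0°.
The horizontal component of n points toward azimuth atan2(n_x, n_y) = 234°, the dip direction.

true dip 19°, dip direction 235°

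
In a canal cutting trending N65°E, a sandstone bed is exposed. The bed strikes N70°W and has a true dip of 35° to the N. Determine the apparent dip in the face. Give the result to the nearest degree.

The section lies 45° from the strike.
tan(apparent dip) = tan 35° · sin 45° = 0.4951
α = arctan(0.4951) = 26.34°

26°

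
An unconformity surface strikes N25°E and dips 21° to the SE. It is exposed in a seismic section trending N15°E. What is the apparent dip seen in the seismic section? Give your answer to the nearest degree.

4°

The section lies 10° from the strike.
tan(apparent dip) = tan 21° · sin 10° = 0.0667
apparent dip = arctan 0.0667 = 3.81°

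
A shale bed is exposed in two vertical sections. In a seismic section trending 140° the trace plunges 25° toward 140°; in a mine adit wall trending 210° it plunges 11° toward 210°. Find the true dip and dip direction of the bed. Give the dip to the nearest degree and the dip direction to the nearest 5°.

true dip 25°, dip direction 145°

Represent each trace as a vector plunging at its apparent dip toward its trend (east-north-up frame): v₁ = (0.583, -0.694, -0.423), v₂ = (-0.491, -0.850, -0.191).
Cross product v₁ × v₂ gives the pole to the plane: n ∝ (0.227, -0.319, 0.836).
Dip δ = arctan(|n_h|/n_z) = arctan(0.391/0.836) = 25.1°.
The horizontal component of n points toward azimuth atan2(n_x, n_y) = 145°, the dip direction.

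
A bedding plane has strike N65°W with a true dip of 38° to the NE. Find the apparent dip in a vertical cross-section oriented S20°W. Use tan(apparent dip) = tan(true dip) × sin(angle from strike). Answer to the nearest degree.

The strike is N65°W and the section trends S20°W; the acute angle between them is β = 85°.
tan α = tan 38° × sin 85° = 0.7813 × 0.9962 = 0.7783
apparent dip = arctan 0.7783 = 37.89°

38°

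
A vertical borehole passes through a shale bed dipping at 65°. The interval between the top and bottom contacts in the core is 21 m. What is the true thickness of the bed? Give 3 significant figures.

True thickness t = h · cos(dip) = 21 × cos 65°
t = 21 × 0.4226 = 8.875 m

8.87 m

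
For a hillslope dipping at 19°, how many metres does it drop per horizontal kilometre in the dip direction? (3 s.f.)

344 m

drop per km = 1000 × tan 19° = 1000 × 0.3443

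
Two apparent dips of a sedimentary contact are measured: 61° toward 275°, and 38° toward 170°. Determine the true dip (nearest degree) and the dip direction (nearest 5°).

Represent each trace as a vector plunging at its apparent dip toward its trend (east-north-up frame): v₁ = (-0.483, 0.042, -0.875), v₂ = (0.137, -0.776, -0.616).
The plane normal is n = v₁ × v₂ ∝ (-0.705, -0.417, 0.369).
True dip = arccos(n_z / |n|) = arccos(0.4108) = 65.7°.
The horizontal component of n points toward azimuth atan2(n_x, n_y) = 239°, the dip direction.

true dip 66°, dip direction 240°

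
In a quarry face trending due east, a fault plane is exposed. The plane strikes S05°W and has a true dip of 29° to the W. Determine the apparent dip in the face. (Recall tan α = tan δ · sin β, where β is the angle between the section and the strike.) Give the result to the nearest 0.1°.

The strike is S05°W and the section trends due east; the acute angle between them is β = 85°.
tan α = tan 29° × sin 85° = 0.5543 × 0.9962 = 0.5522
apparent dip = arctan 0.5522 = 28.91°

28.9°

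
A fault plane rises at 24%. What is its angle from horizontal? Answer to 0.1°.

13.5°

tan θ = 24/100 = 0.2400
θ = arctan(0.2400) = 13.50°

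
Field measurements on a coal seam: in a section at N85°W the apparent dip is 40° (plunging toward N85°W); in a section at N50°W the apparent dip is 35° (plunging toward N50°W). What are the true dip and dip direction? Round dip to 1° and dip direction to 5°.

The two traces are lines in the plane: v₁ = (sin 275°·cos 40°, cos 275°·cos 40°, −sin 40°), v₂ = (sin 310°·cos 35°, cos 310°·cos 35°, −sin 35°).
n = v₁ × v₂ = (-0.300, 0.034, 0.360) (taken with n_z > 0).
tan δ = √(n_x²+n_y²)/n_z = 0.302/0.360, so δ = 40.0°.
The horizontal component of n points toward azimuth atan2(n_x, n_y) = 277°, the dip direction.

true dip 40°, dip direction 275°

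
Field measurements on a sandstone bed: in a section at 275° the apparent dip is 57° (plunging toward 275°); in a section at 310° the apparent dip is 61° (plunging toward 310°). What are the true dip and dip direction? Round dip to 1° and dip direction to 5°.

Represent each trace as a vector plunging at its apparent dip toward its trend (east-north-up frame): v₁ = (-0.543, 0.047, -0.839), v₂ = (-0.371, 0.312, -0.875).
n = v₁ × v₂ = (-0.220, 0.163, 0.151) (taken with n_z > 0).
Dip δ = arctan(|n_h|/n_z) = arctan(0.274/0.151) = 61.0°.
The horizontal component of n points toward azimuth atan2(n_x, n_y) = 307°, the dip direction.

true dip 61°, dip direction 305°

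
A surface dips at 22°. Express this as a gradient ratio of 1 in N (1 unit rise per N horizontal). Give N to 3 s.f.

1 : N means tan θ = 1/N, so N = 1/tan 22° = 1/0.4040

1 in 2.48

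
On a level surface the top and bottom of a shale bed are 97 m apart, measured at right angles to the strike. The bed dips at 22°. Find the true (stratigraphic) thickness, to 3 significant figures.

True thickness t = w · sin(dip) = 97 × sin 22°
t = 97 × 0.3746 = 36.337 m

36.3 m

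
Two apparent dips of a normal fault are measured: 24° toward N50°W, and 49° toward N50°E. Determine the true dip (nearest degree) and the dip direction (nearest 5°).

true dip 53°, dip direction 020°

Each apparent-dip line lies in the plane. As unit vectors (x east, y north, z up), v₁ plunges 24°→N50°W and v₂ plunges 49°→N50°E.
Cross product v₁ × v₂ gives the pole to the plane: n ∝ (0.272, 0.733, 0.590).
Dip δ = arctan(|n_h|/n_z) = arctan(0.781/0.590) = 52.9°.
The horizontal component of n points toward azimuth atan2(n_x, n_y) = 20°, the dip direction.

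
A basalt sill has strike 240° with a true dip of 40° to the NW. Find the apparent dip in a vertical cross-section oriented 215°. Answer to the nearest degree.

20°

The section lies 25° from the strike.
tan α = tan 40° × sin 25° = 0.8391 × 0.4226 = 0.3546
apparent dip = arctan 0.3546 = 19.53°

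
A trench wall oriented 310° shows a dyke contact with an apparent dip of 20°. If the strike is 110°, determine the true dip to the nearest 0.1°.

46.8°

The section is 20° from the strike.
tan δ = tan α / sin β = tan 20° / sin 20° = 0.3640 / 0.3420 = 1.0642
true dip = arctan 1.0642 = 46.78°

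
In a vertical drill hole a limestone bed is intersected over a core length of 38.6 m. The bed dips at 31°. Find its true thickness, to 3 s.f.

True thickness t = h · cos(dip) = 38.6 × cos 31°
t = 38.6 × 0.8572 = 33.087 m

33.1 m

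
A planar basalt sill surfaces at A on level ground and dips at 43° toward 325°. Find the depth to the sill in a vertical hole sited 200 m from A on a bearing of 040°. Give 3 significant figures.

48.3 m

The hole lies 75° from the dip direction, so the down-dip offset is 200 × cos 75° = 51.76 m.
Depth = down-dip offset × tan(dip) = 51.76 × tan 43° = 51.76 × 0.9325
Depth = 48.27 m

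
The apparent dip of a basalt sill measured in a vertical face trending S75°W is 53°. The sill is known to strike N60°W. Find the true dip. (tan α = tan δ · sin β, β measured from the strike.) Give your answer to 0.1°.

61.9°

The section is 45° from the strike.
tan(true dip) = tan 53° / sin 45° = 1.8767
δ = arctan(1.8767) = 61.95°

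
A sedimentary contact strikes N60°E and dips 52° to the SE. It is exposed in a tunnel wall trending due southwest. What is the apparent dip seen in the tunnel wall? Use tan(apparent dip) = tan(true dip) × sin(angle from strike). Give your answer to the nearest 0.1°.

The strike is N60°E and the section trends due southwest; the acute angle between them is β = 15°.
tan α = tan 52° × sin 15° = 1.2799 × 0.2588 = 0.3313
α = arctan(0.3313) = 18.33°

18.3°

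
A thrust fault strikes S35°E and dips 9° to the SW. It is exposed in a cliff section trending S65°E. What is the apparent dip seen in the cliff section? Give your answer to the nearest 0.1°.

The strike is S35°E and the section trends S65°E; the acute angle between them is β = 30°.
tan(apparent dip) = tan 9° · sin 30° = 0.0792
α = arctan(0.0792) = 4.53°

4.5°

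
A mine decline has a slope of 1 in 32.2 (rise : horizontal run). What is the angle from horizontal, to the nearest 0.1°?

tan θ = 1/32.2 = 0.0311
θ = arctan(0.0311) = 1.78°

1.8°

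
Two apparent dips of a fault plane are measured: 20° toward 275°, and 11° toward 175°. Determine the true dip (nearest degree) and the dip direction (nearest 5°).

true dip 24°, dip direction 240°

Represent each trace as a vector plunging at its apparent dip toward its trend (east-north-up frame): v₁ = (-0.936, 0.082, -0.342), v₂ = (0.086, -0.978, -0.191).
n = v₁ × v₂ = (-0.350, -0.208, 0.908) (taken with n_z > 0).
True dip = arccos(n_z / |n|) = arccos(0.9125) = 24.1°.
Dip direction = azimuth of (n_x, n_y) = atan2(-0.350, -0.208) = 239°.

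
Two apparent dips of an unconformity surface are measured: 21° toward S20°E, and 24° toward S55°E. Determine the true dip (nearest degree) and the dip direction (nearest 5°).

true dip 24°, dip direction 130°

Each apparent-dip line lies in the plane. As unit vectors (x east, y north, z up), v₁ plunges 21°→S20°E and v₂ plunges 24°→S55°E.
The plane normal is n = v₁ × v₂ ∝ (0.169, -0.138, 0.489).
Dip δ = arctan(|n_h|/n_z) = arctan(0.218/0.489) = 24.1°.
Dip direction = atan2(0.169, -0.138) = 129° (azimuth of n's horizontal projection).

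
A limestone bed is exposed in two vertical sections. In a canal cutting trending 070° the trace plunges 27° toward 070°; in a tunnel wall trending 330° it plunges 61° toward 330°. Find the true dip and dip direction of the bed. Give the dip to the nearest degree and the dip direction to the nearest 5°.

Each apparent-dip line lies in the plane. As unit vectors (x east, y north, z up), v₁ plunges 27°→070° and v₂ plunges 61°→330°.
The plane normal is n = v₁ × v₂ ∝ (-0.076, 0.842, 0.425).
Dip δ = arctan(|n_h|/n_z) = arctan(0.846/0.425) = 63.3°.
Dip direction = atan2(-0.076, 0.842) = 355° (azimuth of n's horizontal projection).

true dip 63°, dip direction 355°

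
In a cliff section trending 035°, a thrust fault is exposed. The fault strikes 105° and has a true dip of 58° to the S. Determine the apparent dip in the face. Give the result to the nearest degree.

56°

The section lies 70° from the strike.
tan(apparent dip) = tan 58° · sin 70° = 1.5038
α = arctan(1.5038) = 56.38°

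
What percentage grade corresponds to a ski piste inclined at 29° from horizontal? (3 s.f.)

grade % = 100 × tan 29° = 100 × 0.5543

55.4%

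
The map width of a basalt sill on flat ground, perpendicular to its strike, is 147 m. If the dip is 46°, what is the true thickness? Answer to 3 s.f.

106 m

True thickness t = w · sin(dip) = 147 × sin 46°
t = 147 × 0.7193 = 105.743 m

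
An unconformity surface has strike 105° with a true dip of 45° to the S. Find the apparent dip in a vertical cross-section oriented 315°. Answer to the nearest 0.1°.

Angle between strike (105°) and section (315°): β = 30°.
tan(apparent dip) = tan 45° · sin 30° = 0.5000
α = arctan(0.5000) = 26.57°

26.6°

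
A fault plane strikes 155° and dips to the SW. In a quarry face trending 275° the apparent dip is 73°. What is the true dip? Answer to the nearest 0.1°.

75.2°

The section is 60° from the strike.
tan(true dip) = tan 73° / sin 60° = 3.7769
δ = arctan(3.7769) = 75.17°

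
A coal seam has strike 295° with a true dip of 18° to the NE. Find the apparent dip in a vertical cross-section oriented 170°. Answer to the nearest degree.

The strike is 295° and the section trends 170°; the acute angle between them is β = 55°.
tan(apparent dip) = tan 18° · sin 55° = 0.2662
α = arctan(0.2662) = 14.90°

15°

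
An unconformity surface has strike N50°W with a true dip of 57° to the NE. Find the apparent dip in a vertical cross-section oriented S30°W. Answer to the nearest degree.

57°

Angle between strike (N50°W) and section (S30°W): β = 80°.
tan(apparent dip) = tan 57° · sin 80° = 1.5165
α = arctan(1.5165) = 56.60°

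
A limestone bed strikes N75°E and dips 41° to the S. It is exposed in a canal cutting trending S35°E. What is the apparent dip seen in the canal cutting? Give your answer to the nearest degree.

Angle between strike (N75°E) and section (S35°E): β = 70°.
tan(apparent dip) = tan 41° · sin 70° = 0.8169
α = arctan(0.8169) = 39.24°

39°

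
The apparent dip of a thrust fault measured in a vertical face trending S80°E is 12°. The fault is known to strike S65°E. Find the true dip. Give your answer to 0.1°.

The section is 15° from the strike.
tan δ = tan α / sin β = tan 12° / sin 15° = 0.2126 / 0.2588 = 0.8213
δ = arctan(0.8213) = 39.39°

39.4°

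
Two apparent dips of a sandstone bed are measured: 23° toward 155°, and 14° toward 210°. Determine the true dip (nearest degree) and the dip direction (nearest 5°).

The two traces are lines in the plane: v₁ = (sin 155°·cos 23°, cos 155°·cos 23°, −sin 23°), v₂ = (sin 210°·cos 14°, cos 210°·cos 14°, −sin 14°).
Cross product v₁ × v₂ gives the pole to the plane: n ∝ (0.127, -0.284, 0.732).
tan δ = √(n_x²+n_y²)/n_z = 0.311/0.732, so δ = 23.0°.
The horizontal component of n points toward azimuth atan2(n_x, n_y) = 156°, the dip direction.

true dip 23°, dip direction 155°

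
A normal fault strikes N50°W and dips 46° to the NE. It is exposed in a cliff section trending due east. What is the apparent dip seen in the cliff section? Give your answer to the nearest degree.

34°

The strike is N50°W and the section trends due east; the acute angle between them is β = 40°.
tan(apparent dip) = tan 46° · sin 40° = 0.6656
apparent dip = arctan 0.6656 = 33.65°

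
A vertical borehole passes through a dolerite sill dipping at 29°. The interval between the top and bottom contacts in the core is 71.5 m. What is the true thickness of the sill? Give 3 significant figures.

True thickness t = h · cos(dip) = 71.5 × cos 29°
t = 71.5 × 0.8746 = 62.535 m

62.5 m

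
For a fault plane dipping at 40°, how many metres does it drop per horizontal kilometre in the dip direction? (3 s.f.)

839 m

drop per km = 1000 × tan 40° = 1000 × 0.8391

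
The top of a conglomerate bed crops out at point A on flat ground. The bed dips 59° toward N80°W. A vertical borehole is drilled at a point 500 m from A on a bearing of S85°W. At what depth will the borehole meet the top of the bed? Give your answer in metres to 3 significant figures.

The hole lies 15° from the dip direction, so the down-dip offset is 500 × cos 15° = 482.96 m.
Depth = down-dip offset × tan(dip) = 482.96 × tan 59° = 482.96 × 1.6643
Depth = 803.79 m

804 m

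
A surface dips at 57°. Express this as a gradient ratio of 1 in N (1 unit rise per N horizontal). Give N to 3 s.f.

1 in 0.649

1 : N means tan θ = 1/N, so N = 1/tan 57° = 1/1.5399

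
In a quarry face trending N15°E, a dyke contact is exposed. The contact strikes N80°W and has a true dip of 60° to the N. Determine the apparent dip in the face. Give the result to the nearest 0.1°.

59.9°

Angle between strike (N80°W) and section (N15°E): β = 85°.
tan(apparent dip) = tan 60° · sin 85° = 1.7255
α = arctan(1.7255) = 59.91°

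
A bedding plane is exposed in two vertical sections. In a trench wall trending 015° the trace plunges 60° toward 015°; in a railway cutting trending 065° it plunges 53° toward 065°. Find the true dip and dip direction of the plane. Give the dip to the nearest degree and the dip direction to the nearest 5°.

Each apparent-dip line lies in the plane. As unit vectors (x east, y north, z up), v₁ plunges 60°→015° and v₂ plunges 53°→065°.
n = v₁ × v₂ = (0.165, 0.369, 0.231) (taken with n_z > 0).
True dip = arccos(n_z / |n|) = arccos(0.4952) = 60.3°.
Dip direction = atan2(0.165, 0.369) = 24° (azimuth of n's horizontal projection).

true dip 60°, dip direction 025°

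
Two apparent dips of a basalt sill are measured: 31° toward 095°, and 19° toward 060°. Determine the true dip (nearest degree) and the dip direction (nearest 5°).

true dip 33°, dip direction 120°

The two traces are lines in the plane: v₁ = (sin 95°·cos 31°, cos 95°·cos 31°, −sin 31°), v₂ = (sin 60°·cos 19°, cos 60°·cos 19°, −sin 19°).
Cross product v₁ × v₂ gives the pole to the plane: n ∝ (0.268, -0.144, 0.465).
True dip = arccos(n_z / |n|) = arccos(0.8370) = 33.2°.
Dip direction = atan2(0.268, -0.144) = 118° (azimuth of n's horizontal projection).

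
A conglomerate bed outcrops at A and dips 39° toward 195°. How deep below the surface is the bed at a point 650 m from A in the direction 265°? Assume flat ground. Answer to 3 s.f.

The hole lies 70° from the dip direction, so the down-dip offset is 650 × cos 70° = 222.31 m.
Depth = down-dip offset × tan(dip) = 222.31 × tan 39° = 222.31 × 0.8098
Depth = 180.03 m

180 m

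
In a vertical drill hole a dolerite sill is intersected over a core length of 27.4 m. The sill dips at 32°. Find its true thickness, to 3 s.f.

True thickness t = h · cos(dip) = 27.4 × cos 32°
t = 27.4 × 0.8480 = 23.237 m

23.2 m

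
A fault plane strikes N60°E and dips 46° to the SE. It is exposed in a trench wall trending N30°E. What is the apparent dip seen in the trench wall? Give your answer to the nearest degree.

27°

The section lies 30° from the strike.
tan α = tan 46° × sin 30° = 1.0355 × 0.5000 = 0.5178
α = arctan(0.5178) = 27.37°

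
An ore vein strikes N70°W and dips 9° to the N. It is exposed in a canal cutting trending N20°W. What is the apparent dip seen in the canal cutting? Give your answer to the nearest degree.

The strike is N70°W and the section trends N20°W; the acute angle between them is β = 50°.
tan(apparent dip) = tan 9° · sin 50° = 0.1213
apparent dip = arctan 0.1213 = 6.92°

7°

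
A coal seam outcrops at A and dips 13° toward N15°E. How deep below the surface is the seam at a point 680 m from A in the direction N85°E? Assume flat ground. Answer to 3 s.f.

53.7 m

The hole lies 70° from the dip direction, so the down-dip offset is 680 × cos 70° = 232.57 m.
Depth = down-dip offset × tan(dip) = 232.57 × tan 13° = 232.57 × 0.2309
Depth = 53.69 m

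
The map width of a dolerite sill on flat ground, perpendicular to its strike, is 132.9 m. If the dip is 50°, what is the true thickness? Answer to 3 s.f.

102 m

True thickness t = w · sin(dip) = 132.9 × sin 50°
t = 132.9 × 0.7660 = 101.807 m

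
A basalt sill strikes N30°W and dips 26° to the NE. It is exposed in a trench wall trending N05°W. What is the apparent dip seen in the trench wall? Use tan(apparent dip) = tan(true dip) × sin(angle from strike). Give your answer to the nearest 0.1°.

11.6°

The section lies 25° from the strike.
tan α = tan 26° × sin 25° = 0.4877 × 0.4226 = 0.2061
apparent dip = arctan 0.2061 = 11.65°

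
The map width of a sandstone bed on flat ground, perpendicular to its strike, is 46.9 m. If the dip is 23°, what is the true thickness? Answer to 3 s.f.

18.3 m

True thickness t = w · sin(dip) = 46.9 × sin 23°
t = 46.9 × 0.3907 = 18.325 m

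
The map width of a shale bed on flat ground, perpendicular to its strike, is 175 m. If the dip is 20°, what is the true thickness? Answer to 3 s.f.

59.9 m

True thickness t = w · sin(dip) = 175 × sin 20°
t = 175 × 0.3420 = 59.854 m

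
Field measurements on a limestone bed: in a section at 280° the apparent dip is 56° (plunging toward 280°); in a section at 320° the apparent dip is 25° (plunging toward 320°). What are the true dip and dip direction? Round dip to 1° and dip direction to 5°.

true dip 61°, dip direction 245°

Represent each trace as a vector plunging at its apparent dip toward its trend (east-north-up frame): v₁ = (-0.551, 0.097, -0.829), v₂ = (-0.583, 0.694, -0.423).
Cross product v₁ × v₂ gives the pole to the plane: n ∝ (-0.535, -0.250, 0.326).
tan δ = √(n_x²+n_y²)/n_z = 0.590/0.326, so δ = 61.1°.
The horizontal component of n points toward azimuth atan2(n_x, n_y) = 245°, the dip direction.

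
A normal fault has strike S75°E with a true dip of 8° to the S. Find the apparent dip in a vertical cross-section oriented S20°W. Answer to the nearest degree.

Angle between strike (S75°E) and section (S20°W): β = 85°.
tan(apparent dip) = tan 8° · sin 85° = 0.1400
apparent dip = arctan 0.1400 = 7.97°

8°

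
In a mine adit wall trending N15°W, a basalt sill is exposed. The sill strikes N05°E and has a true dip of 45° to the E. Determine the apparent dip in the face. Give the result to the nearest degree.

The strike is N05°E and the section trends N15°W; the acute angle between them is β = 20°.
tan(apparent dip) = tan 45° · sin 20° = 0.3420
apparent dip = arctan 0.3420 = 18.88°

19°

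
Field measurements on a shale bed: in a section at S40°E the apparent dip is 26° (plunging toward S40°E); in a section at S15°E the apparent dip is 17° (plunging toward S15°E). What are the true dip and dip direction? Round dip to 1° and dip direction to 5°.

The two traces are lines in the plane: v₁ = (sin 140°·cos 26°, cos 140°·cos 26°, −sin 26°), v₂ = (sin 165°·cos 17°, cos 165°·cos 17°, −sin 17°).
n = v₁ × v₂ = (0.204, -0.060, 0.363) (taken with n_z > 0).
Dip δ = arctan(|n_h|/n_z) = arctan(0.212/0.363) = 30.3°.
Dip direction = atan2(0.204, -0.060) = 107° (azimuth of n's horizontal projection).

true dip 30°, dip direction 105°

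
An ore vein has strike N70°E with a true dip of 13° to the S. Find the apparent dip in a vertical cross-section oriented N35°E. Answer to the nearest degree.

8°

Angle between strike (N70°E) and section (N35°E): β = 35°.
tan(apparent dip) = tan 13° · sin 35° = 0.1324
apparent dip = arctan 0.1324 = 7.54°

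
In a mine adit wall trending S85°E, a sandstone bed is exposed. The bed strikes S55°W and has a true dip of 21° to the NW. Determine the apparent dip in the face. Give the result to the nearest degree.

14°

Angle between strike (S55°W) and section (S85°E): β = 40°.
tan α = tan 21° × sin 40° = 0.3839 × 0.6428 = 0.2467
apparent dip = arctan 0.2467 = 13.86°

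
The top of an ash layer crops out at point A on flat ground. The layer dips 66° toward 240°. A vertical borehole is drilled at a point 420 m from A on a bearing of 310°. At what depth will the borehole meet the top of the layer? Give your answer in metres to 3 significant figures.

The hole lies 70° from the dip direction, so the down-dip offset is 420 × cos 70° = 143.65 m.
Depth = down-dip offset × tan(dip) = 143.65 × tan 66° = 143.65 × 2.2460
Depth = 322.64 m

323 m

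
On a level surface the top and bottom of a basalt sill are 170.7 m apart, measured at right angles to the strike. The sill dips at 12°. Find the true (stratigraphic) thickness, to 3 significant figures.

True thickness t = w · sin(dip) = 170.7 × sin 12°
t = 170.7 × 0.2079 = 35.491 m

35.5 m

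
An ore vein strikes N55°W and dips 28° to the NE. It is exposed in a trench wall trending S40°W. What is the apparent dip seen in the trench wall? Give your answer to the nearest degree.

The section lies 85° from the strike.
tan(apparent dip) = tan 28° · sin 85° = 0.5297
apparent dip = arctan 0.5297 = 27.91°

28°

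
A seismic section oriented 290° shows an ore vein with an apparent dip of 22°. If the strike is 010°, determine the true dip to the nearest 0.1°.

β = acute angle between strike 010° and section 290° = 80°.
tan δ = tan α / sin β = tan 22° / sin 80° = 0.4040 / 0.9848 = 0.4103
true dip = arctan 0.4103 = 22.31°

22.3°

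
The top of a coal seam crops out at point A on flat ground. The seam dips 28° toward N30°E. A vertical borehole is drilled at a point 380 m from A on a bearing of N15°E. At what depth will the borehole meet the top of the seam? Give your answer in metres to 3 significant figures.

The hole lies 15° from the dip direction, so the down-dip offset is 380 × cos 15° = 367.05 m.
Depth = down-dip offset × tan(dip) = 367.05 × tan 28° = 367.05 × 0.5317
Depth = 195.16 m

195 m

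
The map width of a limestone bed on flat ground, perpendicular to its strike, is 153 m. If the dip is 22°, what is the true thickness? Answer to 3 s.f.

True thickness t = w · sin(dip) = 153 × sin 22°
t = 153 × 0.3746 = 57.315 m

57.3 m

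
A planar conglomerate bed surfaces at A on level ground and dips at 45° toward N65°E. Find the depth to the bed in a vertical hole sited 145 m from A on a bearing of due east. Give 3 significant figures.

131 m

The hole lies 25° from the dip direction, so the down-dip offset is 145 × cos 25° = 131.41 m.
Depth = down-dip offset × tan(dip) = 131.41 × tan 45° = 131.41 × 1.0000
Depth = 131.41 m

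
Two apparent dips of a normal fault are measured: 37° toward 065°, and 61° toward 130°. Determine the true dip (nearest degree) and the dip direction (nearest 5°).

true dip 61°, dip direction 130°

The two traces are lines in the plane: v₁ = (sin 65°·cos 37°, cos 65°·cos 37°, −sin 37°), v₂ = (sin 130°·cos 61°, cos 130°·cos 61°, −sin 61°).
Cross product v₁ × v₂ gives the pole to the plane: n ∝ (0.483, -0.410, 0.351).
Dip δ = arctan(|n_h|/n_z) = arctan(0.633/0.351) = 61.0°.
The horizontal component of n points toward azimuth atan2(n_x, n_y) = 130°, the dip direction.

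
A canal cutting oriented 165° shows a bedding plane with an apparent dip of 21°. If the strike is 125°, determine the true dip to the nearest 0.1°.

30.8°

β = acute angle between strike 125° and section 165° = 40°.
tan δ = tan α / sin β = tan 21° / sin 40° = 0.3839 / 0.6428 = 0.5972
δ = arctan(0.5972) = 30.85°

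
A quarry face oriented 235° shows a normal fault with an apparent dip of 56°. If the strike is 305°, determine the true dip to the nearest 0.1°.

The section is 70° from the strike.
tan δ = tan α / sin β = tan 56° / sin 70° = 1.4826 / 0.9397 = 1.5777
true dip = arctan 1.5777 = 57.63°

57.6°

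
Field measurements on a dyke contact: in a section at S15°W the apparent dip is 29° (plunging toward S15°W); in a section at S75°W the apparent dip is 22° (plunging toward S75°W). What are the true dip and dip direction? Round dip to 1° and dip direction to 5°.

Each apparent-dip line lies in the plane. As unit vectors (x east, y north, z up), v₁ plunges 29°→S15°W and v₂ plunges 22°→S75°W.
n = v₁ × v₂ = (-0.200, -0.349, 0.702) (taken with n_z > 0).
True dip = arccos(n_z / |n|) = arccos(0.8675) = 29.8°.
Dip direction = atan2(-0.200, -0.349) = 210° (azimuth of n's horizontal projection).

true dip 30°, dip direction 210°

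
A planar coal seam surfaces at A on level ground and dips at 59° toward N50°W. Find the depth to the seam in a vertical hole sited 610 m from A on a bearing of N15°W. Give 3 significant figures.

832 m

The hole lies 35° from the dip direction, so the down-dip offset is 610 × cos 35° = 499.68 m.
Depth = down-dip offset × tan(dip) = 499.68 × tan 59° = 499.68 × 1.6643
Depth = 831.61 m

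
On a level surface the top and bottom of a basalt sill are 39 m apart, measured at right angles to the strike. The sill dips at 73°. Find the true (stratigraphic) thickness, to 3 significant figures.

True thickness t = w · sin(dip) = 39 × sin 73°
t = 39 × 0.9563 = 37.296 m

37.3 m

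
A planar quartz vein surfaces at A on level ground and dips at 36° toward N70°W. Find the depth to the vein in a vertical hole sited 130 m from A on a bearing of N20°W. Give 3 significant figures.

The hole lies 50° from the dip direction, so the down-dip offset is 130 × cos 50° = 83.56 m.
Depth = down-dip offset × tan(dip) = 83.56 × tan 36° = 83.56 × 0.7265
Depth = 60.71 m

60.7 m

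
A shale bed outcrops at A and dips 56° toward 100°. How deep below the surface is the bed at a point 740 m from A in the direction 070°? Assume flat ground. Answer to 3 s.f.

The hole lies 30° from the dip direction, so the down-dip offset is 740 × cos 30° = 640.86 m.
Depth = down-dip offset × tan(dip) = 640.86 × tan 56° = 640.86 × 1.4826
Depth = 950.11 m

950 m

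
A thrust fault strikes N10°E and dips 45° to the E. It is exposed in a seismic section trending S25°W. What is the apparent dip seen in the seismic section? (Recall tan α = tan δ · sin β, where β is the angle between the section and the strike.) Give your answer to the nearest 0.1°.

14.5°

The strike is N10°E and the section trends S25°W; the acute angle between them is β = 15°.
tan(apparent dip) = tan 45° · sin 15° = 0.2588
apparent dip = arctan 0.2588 = 14.51°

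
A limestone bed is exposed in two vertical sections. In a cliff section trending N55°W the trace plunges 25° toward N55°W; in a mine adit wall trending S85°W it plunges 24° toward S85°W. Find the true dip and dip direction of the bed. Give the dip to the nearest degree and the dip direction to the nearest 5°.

Each apparent-dip line lies in the plane. As unit vectors (x east, y north, z up), v₁ plunges 25°→N55°W and v₂ plunges 24°→S85°W.
Cross product v₁ × v₂ gives the pole to the plane: n ∝ (-0.245, 0.083, 0.532).
True dip = arccos(n_z / |n|) = arccos(0.8994) = 25.9°.
Dip direction = azimuth of (n_x, n_y) = atan2(-0.245, 0.083) = 289°.

true dip 26°, dip direction 290°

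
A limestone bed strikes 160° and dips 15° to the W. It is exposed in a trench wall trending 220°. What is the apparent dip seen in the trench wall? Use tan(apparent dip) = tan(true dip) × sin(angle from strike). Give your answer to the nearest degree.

13°

The strike is 160° and the section trends 220°; the acute angle between them is β = 60°.
tan(apparent dip) = tan 15° · sin 60° = 0.2321
α = arctan(0.2321) = 13.06°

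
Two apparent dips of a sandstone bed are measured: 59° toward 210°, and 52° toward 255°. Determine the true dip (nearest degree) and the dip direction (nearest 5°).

true dip 59°, dip direction 215°

Represent each trace as a vector plunging at its apparent dip toward its trend (east-north-up frame): v₁ = (-0.258, -0.446, -0.857), v₂ = (-0.595, -0.159, -0.788).
Cross product v₁ × v₂ gives the pole to the plane: n ∝ (-0.215, -0.307, 0.224).
Dip δ = arctan(|n_h|/n_z) = arctan(0.375/0.224) = 59.1°.
Dip direction = azimuth of (n_x, n_y) = atan2(-0.215, -0.307) = 215°.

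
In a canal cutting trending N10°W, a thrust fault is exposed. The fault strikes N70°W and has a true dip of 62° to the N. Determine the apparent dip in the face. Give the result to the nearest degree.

Angle between strike (N70°W) and section (N10°W): β = 60°.
tan(apparent dip) = tan 62° · sin 60° = 1.6288
apparent dip = arctan 1.6288 = 58.45°

58°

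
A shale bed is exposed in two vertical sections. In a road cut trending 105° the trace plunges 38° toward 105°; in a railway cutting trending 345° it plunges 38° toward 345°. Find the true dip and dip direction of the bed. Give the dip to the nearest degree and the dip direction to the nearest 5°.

true dip 57°, dip direction 045°

Represent each trace as a vector plunging at its apparent dip toward its trend (east-north-up frame): v₁ = (0.761, -0.204, -0.616), v₂ = (-0.204, 0.761, -0.616).
The plane normal is n = v₁ × v₂ ∝ (0.594, 0.594, 0.538).
True dip = arccos(n_z / |n|) = arccos(0.5390) = 57.4°.
Dip direction = atan2(0.594, 0.594) = 45° (azimuth of n's horizontal projection).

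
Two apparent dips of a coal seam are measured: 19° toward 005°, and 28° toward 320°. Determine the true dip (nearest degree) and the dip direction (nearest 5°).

Each apparent-dip line lies in the plane. As unit vectors (x east, y north, z up), v₁ plunges 19°→005° and v₂ plunges 28°→320°.
Cross product v₁ × v₂ gives the pole to the plane: n ∝ (-0.222, 0.223, 0.590).
True dip = arccos(n_z / |n|) = arccos(0.8823) = 28.1°.
Dip direction = atan2(-0.222, 0.223) = 315° (azimuth of n's horizontal projection).

true dip 28°, dip direction 315°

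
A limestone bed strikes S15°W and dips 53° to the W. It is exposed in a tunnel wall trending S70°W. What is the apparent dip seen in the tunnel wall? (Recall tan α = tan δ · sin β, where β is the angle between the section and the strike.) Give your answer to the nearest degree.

Angle between strike (S15°W) and section (S70°W): β = 55°.
tan α = tan 53° × sin 55° = 1.3270 × 0.8192 = 1.0871
apparent dip = arctan 1.0871 = 47.39°

47°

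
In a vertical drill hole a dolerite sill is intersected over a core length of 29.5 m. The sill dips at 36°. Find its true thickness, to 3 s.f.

True thickness t = h · cos(dip) = 29.5 × cos 36°
t = 29.5 × 0.8090 = 23.866 m

23.9 m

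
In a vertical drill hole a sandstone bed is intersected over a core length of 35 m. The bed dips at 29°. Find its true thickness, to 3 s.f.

True thickness t = h · cos(dip) = 35 × cos 29°
t = 35 × 0.8746 = 30.612 m

30.6 m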